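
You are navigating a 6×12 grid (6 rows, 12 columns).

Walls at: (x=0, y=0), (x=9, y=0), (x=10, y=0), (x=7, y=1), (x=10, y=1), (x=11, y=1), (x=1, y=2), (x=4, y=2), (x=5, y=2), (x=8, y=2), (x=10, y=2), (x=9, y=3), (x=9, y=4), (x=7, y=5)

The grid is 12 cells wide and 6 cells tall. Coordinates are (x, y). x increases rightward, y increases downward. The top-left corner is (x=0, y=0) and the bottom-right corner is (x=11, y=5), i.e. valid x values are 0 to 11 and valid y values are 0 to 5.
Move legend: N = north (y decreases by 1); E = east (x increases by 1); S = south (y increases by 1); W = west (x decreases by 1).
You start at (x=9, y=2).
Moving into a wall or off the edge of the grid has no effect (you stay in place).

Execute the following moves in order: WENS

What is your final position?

Answer: Final position: (x=9, y=2)

Derivation:
Start: (x=9, y=2)
  W (west): blocked, stay at (x=9, y=2)
  E (east): blocked, stay at (x=9, y=2)
  N (north): (x=9, y=2) -> (x=9, y=1)
  S (south): (x=9, y=1) -> (x=9, y=2)
Final: (x=9, y=2)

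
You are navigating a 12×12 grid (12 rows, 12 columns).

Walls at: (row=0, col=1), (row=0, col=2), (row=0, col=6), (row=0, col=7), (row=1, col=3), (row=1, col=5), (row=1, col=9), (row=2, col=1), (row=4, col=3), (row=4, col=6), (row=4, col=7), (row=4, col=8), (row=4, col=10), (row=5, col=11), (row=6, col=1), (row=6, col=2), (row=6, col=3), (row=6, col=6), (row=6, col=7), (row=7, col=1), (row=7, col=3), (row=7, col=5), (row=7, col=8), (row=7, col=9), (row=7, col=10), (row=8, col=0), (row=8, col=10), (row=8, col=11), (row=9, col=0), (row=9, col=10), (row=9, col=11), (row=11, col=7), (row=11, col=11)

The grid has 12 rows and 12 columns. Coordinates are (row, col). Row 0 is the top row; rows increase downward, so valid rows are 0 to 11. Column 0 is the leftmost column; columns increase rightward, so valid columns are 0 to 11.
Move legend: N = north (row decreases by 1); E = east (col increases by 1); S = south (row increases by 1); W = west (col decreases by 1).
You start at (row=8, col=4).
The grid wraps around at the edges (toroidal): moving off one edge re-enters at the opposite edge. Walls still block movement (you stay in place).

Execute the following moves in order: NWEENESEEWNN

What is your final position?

Start: (row=8, col=4)
  N (north): (row=8, col=4) -> (row=7, col=4)
  W (west): blocked, stay at (row=7, col=4)
  E (east): blocked, stay at (row=7, col=4)
  E (east): blocked, stay at (row=7, col=4)
  N (north): (row=7, col=4) -> (row=6, col=4)
  E (east): (row=6, col=4) -> (row=6, col=5)
  S (south): blocked, stay at (row=6, col=5)
  E (east): blocked, stay at (row=6, col=5)
  E (east): blocked, stay at (row=6, col=5)
  W (west): (row=6, col=5) -> (row=6, col=4)
  N (north): (row=6, col=4) -> (row=5, col=4)
  N (north): (row=5, col=4) -> (row=4, col=4)
Final: (row=4, col=4)

Answer: Final position: (row=4, col=4)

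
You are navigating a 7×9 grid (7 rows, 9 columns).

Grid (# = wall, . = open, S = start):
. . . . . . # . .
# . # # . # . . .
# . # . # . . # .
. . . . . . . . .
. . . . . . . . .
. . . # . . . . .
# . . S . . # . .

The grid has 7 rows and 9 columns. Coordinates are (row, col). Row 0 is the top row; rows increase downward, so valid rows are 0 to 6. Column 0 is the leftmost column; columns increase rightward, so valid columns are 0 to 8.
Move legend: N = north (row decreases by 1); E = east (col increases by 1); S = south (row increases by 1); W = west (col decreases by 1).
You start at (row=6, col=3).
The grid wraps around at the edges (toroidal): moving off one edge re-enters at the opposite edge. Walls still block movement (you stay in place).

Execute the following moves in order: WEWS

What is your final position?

Answer: Final position: (row=0, col=2)

Derivation:
Start: (row=6, col=3)
  W (west): (row=6, col=3) -> (row=6, col=2)
  E (east): (row=6, col=2) -> (row=6, col=3)
  W (west): (row=6, col=3) -> (row=6, col=2)
  S (south): (row=6, col=2) -> (row=0, col=2)
Final: (row=0, col=2)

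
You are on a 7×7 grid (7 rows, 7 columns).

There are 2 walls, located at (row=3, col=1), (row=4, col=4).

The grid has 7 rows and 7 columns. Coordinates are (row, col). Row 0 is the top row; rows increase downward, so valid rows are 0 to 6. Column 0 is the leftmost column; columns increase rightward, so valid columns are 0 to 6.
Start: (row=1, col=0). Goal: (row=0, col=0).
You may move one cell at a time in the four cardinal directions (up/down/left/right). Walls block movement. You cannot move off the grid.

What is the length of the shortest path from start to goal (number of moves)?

BFS from (row=1, col=0) until reaching (row=0, col=0):
  Distance 0: (row=1, col=0)
  Distance 1: (row=0, col=0), (row=1, col=1), (row=2, col=0)  <- goal reached here
One shortest path (1 moves): (row=1, col=0) -> (row=0, col=0)

Answer: Shortest path length: 1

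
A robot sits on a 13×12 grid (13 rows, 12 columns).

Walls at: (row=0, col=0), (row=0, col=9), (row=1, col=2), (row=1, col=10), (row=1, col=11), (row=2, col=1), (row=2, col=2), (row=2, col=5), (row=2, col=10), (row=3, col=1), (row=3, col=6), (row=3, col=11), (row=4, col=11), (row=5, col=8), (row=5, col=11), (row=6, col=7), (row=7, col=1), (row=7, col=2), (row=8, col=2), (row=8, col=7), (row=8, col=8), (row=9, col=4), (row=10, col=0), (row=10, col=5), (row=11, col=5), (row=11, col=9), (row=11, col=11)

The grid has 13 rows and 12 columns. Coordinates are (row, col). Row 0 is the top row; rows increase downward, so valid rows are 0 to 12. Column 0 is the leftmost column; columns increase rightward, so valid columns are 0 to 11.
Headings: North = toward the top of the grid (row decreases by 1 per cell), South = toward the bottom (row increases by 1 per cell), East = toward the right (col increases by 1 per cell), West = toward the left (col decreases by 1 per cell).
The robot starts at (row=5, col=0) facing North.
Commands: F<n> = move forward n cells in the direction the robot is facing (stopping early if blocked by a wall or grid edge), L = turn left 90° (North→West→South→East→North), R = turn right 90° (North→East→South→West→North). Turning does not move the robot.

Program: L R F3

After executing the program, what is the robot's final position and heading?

Start: (row=5, col=0), facing North
  L: turn left, now facing West
  R: turn right, now facing North
  F3: move forward 3, now at (row=2, col=0)
Final: (row=2, col=0), facing North

Answer: Final position: (row=2, col=0), facing North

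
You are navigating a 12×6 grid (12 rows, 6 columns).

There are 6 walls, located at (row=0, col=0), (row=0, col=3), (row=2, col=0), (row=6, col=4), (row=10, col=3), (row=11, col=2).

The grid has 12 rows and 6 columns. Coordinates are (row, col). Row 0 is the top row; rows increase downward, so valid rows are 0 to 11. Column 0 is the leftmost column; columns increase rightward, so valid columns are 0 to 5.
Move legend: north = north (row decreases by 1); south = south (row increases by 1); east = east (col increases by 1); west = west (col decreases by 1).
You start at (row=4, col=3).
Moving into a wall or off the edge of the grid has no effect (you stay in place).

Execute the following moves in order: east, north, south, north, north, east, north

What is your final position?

Answer: Final position: (row=1, col=5)

Derivation:
Start: (row=4, col=3)
  east (east): (row=4, col=3) -> (row=4, col=4)
  north (north): (row=4, col=4) -> (row=3, col=4)
  south (south): (row=3, col=4) -> (row=4, col=4)
  north (north): (row=4, col=4) -> (row=3, col=4)
  north (north): (row=3, col=4) -> (row=2, col=4)
  east (east): (row=2, col=4) -> (row=2, col=5)
  north (north): (row=2, col=5) -> (row=1, col=5)
Final: (row=1, col=5)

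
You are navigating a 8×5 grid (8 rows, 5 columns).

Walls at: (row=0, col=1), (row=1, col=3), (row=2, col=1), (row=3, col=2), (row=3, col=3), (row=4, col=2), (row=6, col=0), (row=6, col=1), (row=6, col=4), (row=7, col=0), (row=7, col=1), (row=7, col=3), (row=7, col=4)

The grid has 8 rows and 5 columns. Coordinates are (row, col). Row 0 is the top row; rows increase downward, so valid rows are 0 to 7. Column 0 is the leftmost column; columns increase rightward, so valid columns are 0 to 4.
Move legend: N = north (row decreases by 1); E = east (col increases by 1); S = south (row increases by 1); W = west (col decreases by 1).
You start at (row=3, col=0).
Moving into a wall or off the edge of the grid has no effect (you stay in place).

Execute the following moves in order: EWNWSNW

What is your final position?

Answer: Final position: (row=2, col=0)

Derivation:
Start: (row=3, col=0)
  E (east): (row=3, col=0) -> (row=3, col=1)
  W (west): (row=3, col=1) -> (row=3, col=0)
  N (north): (row=3, col=0) -> (row=2, col=0)
  W (west): blocked, stay at (row=2, col=0)
  S (south): (row=2, col=0) -> (row=3, col=0)
  N (north): (row=3, col=0) -> (row=2, col=0)
  W (west): blocked, stay at (row=2, col=0)
Final: (row=2, col=0)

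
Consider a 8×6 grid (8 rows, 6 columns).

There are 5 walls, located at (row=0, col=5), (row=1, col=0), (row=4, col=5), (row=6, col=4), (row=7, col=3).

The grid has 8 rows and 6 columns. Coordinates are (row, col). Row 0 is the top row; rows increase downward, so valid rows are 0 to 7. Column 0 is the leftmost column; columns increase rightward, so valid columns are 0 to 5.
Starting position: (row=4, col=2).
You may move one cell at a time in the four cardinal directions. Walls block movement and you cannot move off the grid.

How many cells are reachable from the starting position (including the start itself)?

Answer: Reachable cells: 43

Derivation:
BFS flood-fill from (row=4, col=2):
  Distance 0: (row=4, col=2)
  Distance 1: (row=3, col=2), (row=4, col=1), (row=4, col=3), (row=5, col=2)
  Distance 2: (row=2, col=2), (row=3, col=1), (row=3, col=3), (row=4, col=0), (row=4, col=4), (row=5, col=1), (row=5, col=3), (row=6, col=2)
  Distance 3: (row=1, col=2), (row=2, col=1), (row=2, col=3), (row=3, col=0), (row=3, col=4), (row=5, col=0), (row=5, col=4), (row=6, col=1), (row=6, col=3), (row=7, col=2)
  Distance 4: (row=0, col=2), (row=1, col=1), (row=1, col=3), (row=2, col=0), (row=2, col=4), (row=3, col=5), (row=5, col=5), (row=6, col=0), (row=7, col=1)
  Distance 5: (row=0, col=1), (row=0, col=3), (row=1, col=4), (row=2, col=5), (row=6, col=5), (row=7, col=0)
  Distance 6: (row=0, col=0), (row=0, col=4), (row=1, col=5), (row=7, col=5)
  Distance 7: (row=7, col=4)
Total reachable: 43 (grid has 43 open cells total)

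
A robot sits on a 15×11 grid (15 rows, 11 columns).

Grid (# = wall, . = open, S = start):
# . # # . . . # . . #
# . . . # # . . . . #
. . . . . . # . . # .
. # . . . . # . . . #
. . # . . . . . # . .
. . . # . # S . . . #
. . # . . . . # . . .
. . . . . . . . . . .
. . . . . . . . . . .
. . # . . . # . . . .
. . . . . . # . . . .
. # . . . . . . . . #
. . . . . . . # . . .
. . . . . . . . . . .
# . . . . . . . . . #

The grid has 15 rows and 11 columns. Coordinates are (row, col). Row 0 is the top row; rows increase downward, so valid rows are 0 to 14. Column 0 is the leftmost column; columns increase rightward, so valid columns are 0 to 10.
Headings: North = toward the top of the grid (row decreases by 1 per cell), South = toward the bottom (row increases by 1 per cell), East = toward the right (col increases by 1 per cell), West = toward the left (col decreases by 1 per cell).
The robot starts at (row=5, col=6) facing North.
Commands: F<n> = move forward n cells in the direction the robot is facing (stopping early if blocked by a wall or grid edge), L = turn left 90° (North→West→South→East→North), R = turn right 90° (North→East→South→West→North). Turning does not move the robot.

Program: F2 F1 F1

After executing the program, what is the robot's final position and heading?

Start: (row=5, col=6), facing North
  F2: move forward 1/2 (blocked), now at (row=4, col=6)
  F1: move forward 0/1 (blocked), now at (row=4, col=6)
  F1: move forward 0/1 (blocked), now at (row=4, col=6)
Final: (row=4, col=6), facing North

Answer: Final position: (row=4, col=6), facing North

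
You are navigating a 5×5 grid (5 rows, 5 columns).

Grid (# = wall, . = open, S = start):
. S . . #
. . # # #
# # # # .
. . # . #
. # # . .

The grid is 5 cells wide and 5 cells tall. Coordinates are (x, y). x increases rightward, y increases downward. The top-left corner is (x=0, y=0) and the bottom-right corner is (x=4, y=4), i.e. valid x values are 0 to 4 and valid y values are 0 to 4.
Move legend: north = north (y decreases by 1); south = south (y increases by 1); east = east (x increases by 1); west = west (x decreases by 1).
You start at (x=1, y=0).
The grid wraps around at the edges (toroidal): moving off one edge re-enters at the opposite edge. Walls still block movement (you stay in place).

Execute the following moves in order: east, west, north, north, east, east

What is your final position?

Answer: Final position: (x=3, y=0)

Derivation:
Start: (x=1, y=0)
  east (east): (x=1, y=0) -> (x=2, y=0)
  west (west): (x=2, y=0) -> (x=1, y=0)
  north (north): blocked, stay at (x=1, y=0)
  north (north): blocked, stay at (x=1, y=0)
  east (east): (x=1, y=0) -> (x=2, y=0)
  east (east): (x=2, y=0) -> (x=3, y=0)
Final: (x=3, y=0)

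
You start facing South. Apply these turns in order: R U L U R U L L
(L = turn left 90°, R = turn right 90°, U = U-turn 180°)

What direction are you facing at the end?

Answer: Final heading: West

Derivation:
Start: South
  R (right (90° clockwise)) -> West
  U (U-turn (180°)) -> East
  L (left (90° counter-clockwise)) -> North
  U (U-turn (180°)) -> South
  R (right (90° clockwise)) -> West
  U (U-turn (180°)) -> East
  L (left (90° counter-clockwise)) -> North
  L (left (90° counter-clockwise)) -> West
Final: West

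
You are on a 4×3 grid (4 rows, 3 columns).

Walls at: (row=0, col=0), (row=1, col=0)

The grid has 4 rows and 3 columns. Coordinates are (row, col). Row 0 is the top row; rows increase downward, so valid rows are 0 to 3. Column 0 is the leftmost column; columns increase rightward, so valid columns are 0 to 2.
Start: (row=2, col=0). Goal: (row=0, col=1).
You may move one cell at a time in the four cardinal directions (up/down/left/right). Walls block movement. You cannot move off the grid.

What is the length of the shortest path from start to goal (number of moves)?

BFS from (row=2, col=0) until reaching (row=0, col=1):
  Distance 0: (row=2, col=0)
  Distance 1: (row=2, col=1), (row=3, col=0)
  Distance 2: (row=1, col=1), (row=2, col=2), (row=3, col=1)
  Distance 3: (row=0, col=1), (row=1, col=2), (row=3, col=2)  <- goal reached here
One shortest path (3 moves): (row=2, col=0) -> (row=2, col=1) -> (row=1, col=1) -> (row=0, col=1)

Answer: Shortest path length: 3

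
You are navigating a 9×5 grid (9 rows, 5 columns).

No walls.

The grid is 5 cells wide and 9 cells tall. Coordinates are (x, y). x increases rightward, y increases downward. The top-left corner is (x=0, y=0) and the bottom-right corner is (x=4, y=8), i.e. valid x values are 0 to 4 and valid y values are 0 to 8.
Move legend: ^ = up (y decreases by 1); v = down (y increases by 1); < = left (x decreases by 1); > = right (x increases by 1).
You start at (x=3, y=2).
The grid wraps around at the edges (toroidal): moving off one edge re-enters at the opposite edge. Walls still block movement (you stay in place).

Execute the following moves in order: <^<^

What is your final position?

Start: (x=3, y=2)
  < (left): (x=3, y=2) -> (x=2, y=2)
  ^ (up): (x=2, y=2) -> (x=2, y=1)
  < (left): (x=2, y=1) -> (x=1, y=1)
  ^ (up): (x=1, y=1) -> (x=1, y=0)
Final: (x=1, y=0)

Answer: Final position: (x=1, y=0)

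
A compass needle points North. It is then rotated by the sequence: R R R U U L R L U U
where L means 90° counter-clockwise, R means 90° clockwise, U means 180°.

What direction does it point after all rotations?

Start: North
  R (right (90° clockwise)) -> East
  R (right (90° clockwise)) -> South
  R (right (90° clockwise)) -> West
  U (U-turn (180°)) -> East
  U (U-turn (180°)) -> West
  L (left (90° counter-clockwise)) -> South
  R (right (90° clockwise)) -> West
  L (left (90° counter-clockwise)) -> South
  U (U-turn (180°)) -> North
  U (U-turn (180°)) -> South
Final: South

Answer: Final heading: South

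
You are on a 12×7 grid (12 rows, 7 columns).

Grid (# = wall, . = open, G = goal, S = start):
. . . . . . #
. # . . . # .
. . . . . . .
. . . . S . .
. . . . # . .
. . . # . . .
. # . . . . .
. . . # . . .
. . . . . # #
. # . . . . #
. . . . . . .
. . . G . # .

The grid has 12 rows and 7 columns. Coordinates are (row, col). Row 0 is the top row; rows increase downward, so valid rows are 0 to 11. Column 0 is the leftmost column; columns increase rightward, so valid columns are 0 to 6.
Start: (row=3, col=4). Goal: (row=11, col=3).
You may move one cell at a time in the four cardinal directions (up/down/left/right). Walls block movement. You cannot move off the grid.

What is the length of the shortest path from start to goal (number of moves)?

BFS from (row=3, col=4) until reaching (row=11, col=3):
  Distance 0: (row=3, col=4)
  Distance 1: (row=2, col=4), (row=3, col=3), (row=3, col=5)
  Distance 2: (row=1, col=4), (row=2, col=3), (row=2, col=5), (row=3, col=2), (row=3, col=6), (row=4, col=3), (row=4, col=5)
  Distance 3: (row=0, col=4), (row=1, col=3), (row=2, col=2), (row=2, col=6), (row=3, col=1), (row=4, col=2), (row=4, col=6), (row=5, col=5)
  Distance 4: (row=0, col=3), (row=0, col=5), (row=1, col=2), (row=1, col=6), (row=2, col=1), (row=3, col=0), (row=4, col=1), (row=5, col=2), (row=5, col=4), (row=5, col=6), (row=6, col=5)
  Distance 5: (row=0, col=2), (row=2, col=0), (row=4, col=0), (row=5, col=1), (row=6, col=2), (row=6, col=4), (row=6, col=6), (row=7, col=5)
  Distance 6: (row=0, col=1), (row=1, col=0), (row=5, col=0), (row=6, col=3), (row=7, col=2), (row=7, col=4), (row=7, col=6)
  Distance 7: (row=0, col=0), (row=6, col=0), (row=7, col=1), (row=8, col=2), (row=8, col=4)
  Distance 8: (row=7, col=0), (row=8, col=1), (row=8, col=3), (row=9, col=2), (row=9, col=4)
  Distance 9: (row=8, col=0), (row=9, col=3), (row=9, col=5), (row=10, col=2), (row=10, col=4)
  Distance 10: (row=9, col=0), (row=10, col=1), (row=10, col=3), (row=10, col=5), (row=11, col=2), (row=11, col=4)
  Distance 11: (row=10, col=0), (row=10, col=6), (row=11, col=1), (row=11, col=3)  <- goal reached here
One shortest path (11 moves): (row=3, col=4) -> (row=3, col=5) -> (row=4, col=5) -> (row=5, col=5) -> (row=5, col=4) -> (row=6, col=4) -> (row=7, col=4) -> (row=8, col=4) -> (row=8, col=3) -> (row=9, col=3) -> (row=10, col=3) -> (row=11, col=3)

Answer: Shortest path length: 11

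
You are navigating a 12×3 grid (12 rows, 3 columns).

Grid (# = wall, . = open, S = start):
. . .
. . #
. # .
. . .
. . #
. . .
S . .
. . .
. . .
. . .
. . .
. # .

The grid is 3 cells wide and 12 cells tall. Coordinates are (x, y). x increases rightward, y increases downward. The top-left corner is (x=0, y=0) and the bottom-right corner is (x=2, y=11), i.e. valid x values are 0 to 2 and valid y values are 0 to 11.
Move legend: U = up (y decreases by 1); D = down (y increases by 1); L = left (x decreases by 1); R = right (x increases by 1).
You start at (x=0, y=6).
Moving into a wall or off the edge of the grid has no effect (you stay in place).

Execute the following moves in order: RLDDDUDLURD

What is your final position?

Answer: Final position: (x=1, y=9)

Derivation:
Start: (x=0, y=6)
  R (right): (x=0, y=6) -> (x=1, y=6)
  L (left): (x=1, y=6) -> (x=0, y=6)
  D (down): (x=0, y=6) -> (x=0, y=7)
  D (down): (x=0, y=7) -> (x=0, y=8)
  D (down): (x=0, y=8) -> (x=0, y=9)
  U (up): (x=0, y=9) -> (x=0, y=8)
  D (down): (x=0, y=8) -> (x=0, y=9)
  L (left): blocked, stay at (x=0, y=9)
  U (up): (x=0, y=9) -> (x=0, y=8)
  R (right): (x=0, y=8) -> (x=1, y=8)
  D (down): (x=1, y=8) -> (x=1, y=9)
Final: (x=1, y=9)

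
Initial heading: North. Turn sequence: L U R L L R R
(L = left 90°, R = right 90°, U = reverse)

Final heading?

Start: North
  L (left (90° counter-clockwise)) -> West
  U (U-turn (180°)) -> East
  R (right (90° clockwise)) -> South
  L (left (90° counter-clockwise)) -> East
  L (left (90° counter-clockwise)) -> North
  R (right (90° clockwise)) -> East
  R (right (90° clockwise)) -> South
Final: South

Answer: Final heading: South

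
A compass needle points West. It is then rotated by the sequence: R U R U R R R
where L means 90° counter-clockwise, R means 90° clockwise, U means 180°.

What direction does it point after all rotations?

Answer: Final heading: North

Derivation:
Start: West
  R (right (90° clockwise)) -> North
  U (U-turn (180°)) -> South
  R (right (90° clockwise)) -> West
  U (U-turn (180°)) -> East
  R (right (90° clockwise)) -> South
  R (right (90° clockwise)) -> West
  R (right (90° clockwise)) -> North
Final: North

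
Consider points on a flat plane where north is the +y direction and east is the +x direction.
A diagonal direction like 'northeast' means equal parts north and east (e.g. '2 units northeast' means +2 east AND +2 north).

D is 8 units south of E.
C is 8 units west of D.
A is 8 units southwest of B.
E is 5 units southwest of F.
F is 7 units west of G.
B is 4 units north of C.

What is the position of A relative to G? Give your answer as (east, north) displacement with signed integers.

Place G at the origin (east=0, north=0).
  F is 7 units west of G: delta (east=-7, north=+0); F at (east=-7, north=0).
  E is 5 units southwest of F: delta (east=-5, north=-5); E at (east=-12, north=-5).
  D is 8 units south of E: delta (east=+0, north=-8); D at (east=-12, north=-13).
  C is 8 units west of D: delta (east=-8, north=+0); C at (east=-20, north=-13).
  B is 4 units north of C: delta (east=+0, north=+4); B at (east=-20, north=-9).
  A is 8 units southwest of B: delta (east=-8, north=-8); A at (east=-28, north=-17).
Therefore A relative to G: (east=-28, north=-17).

Answer: A is at (east=-28, north=-17) relative to G.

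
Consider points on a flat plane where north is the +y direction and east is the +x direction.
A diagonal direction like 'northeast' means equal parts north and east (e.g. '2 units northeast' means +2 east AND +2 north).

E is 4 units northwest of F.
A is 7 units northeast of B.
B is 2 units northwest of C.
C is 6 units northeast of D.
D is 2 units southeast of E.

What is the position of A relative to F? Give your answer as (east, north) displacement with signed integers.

Place F at the origin (east=0, north=0).
  E is 4 units northwest of F: delta (east=-4, north=+4); E at (east=-4, north=4).
  D is 2 units southeast of E: delta (east=+2, north=-2); D at (east=-2, north=2).
  C is 6 units northeast of D: delta (east=+6, north=+6); C at (east=4, north=8).
  B is 2 units northwest of C: delta (east=-2, north=+2); B at (east=2, north=10).
  A is 7 units northeast of B: delta (east=+7, north=+7); A at (east=9, north=17).
Therefore A relative to F: (east=9, north=17).

Answer: A is at (east=9, north=17) relative to F.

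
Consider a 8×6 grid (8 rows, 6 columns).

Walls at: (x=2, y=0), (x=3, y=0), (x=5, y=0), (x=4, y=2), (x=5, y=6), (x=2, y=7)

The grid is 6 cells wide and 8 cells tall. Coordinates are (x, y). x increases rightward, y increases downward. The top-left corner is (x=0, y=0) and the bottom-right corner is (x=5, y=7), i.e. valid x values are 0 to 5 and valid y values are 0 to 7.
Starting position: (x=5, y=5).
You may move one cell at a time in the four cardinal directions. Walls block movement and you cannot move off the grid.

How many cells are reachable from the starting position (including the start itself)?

BFS flood-fill from (x=5, y=5):
  Distance 0: (x=5, y=5)
  Distance 1: (x=5, y=4), (x=4, y=5)
  Distance 2: (x=5, y=3), (x=4, y=4), (x=3, y=5), (x=4, y=6)
  Distance 3: (x=5, y=2), (x=4, y=3), (x=3, y=4), (x=2, y=5), (x=3, y=6), (x=4, y=7)
  Distance 4: (x=5, y=1), (x=3, y=3), (x=2, y=4), (x=1, y=5), (x=2, y=6), (x=3, y=7), (x=5, y=7)
  Distance 5: (x=4, y=1), (x=3, y=2), (x=2, y=3), (x=1, y=4), (x=0, y=5), (x=1, y=6)
  Distance 6: (x=4, y=0), (x=3, y=1), (x=2, y=2), (x=1, y=3), (x=0, y=4), (x=0, y=6), (x=1, y=7)
  Distance 7: (x=2, y=1), (x=1, y=2), (x=0, y=3), (x=0, y=7)
  Distance 8: (x=1, y=1), (x=0, y=2)
  Distance 9: (x=1, y=0), (x=0, y=1)
  Distance 10: (x=0, y=0)
Total reachable: 42 (grid has 42 open cells total)

Answer: Reachable cells: 42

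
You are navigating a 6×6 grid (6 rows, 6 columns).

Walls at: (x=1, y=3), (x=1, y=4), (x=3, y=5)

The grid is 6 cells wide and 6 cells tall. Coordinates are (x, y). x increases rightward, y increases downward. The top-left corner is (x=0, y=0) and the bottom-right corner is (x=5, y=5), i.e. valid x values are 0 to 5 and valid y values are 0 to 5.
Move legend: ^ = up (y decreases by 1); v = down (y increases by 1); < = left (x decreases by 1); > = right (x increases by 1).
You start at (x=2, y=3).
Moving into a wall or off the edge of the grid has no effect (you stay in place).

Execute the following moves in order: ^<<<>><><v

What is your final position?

Answer: Final position: (x=1, y=2)

Derivation:
Start: (x=2, y=3)
  ^ (up): (x=2, y=3) -> (x=2, y=2)
  < (left): (x=2, y=2) -> (x=1, y=2)
  < (left): (x=1, y=2) -> (x=0, y=2)
  < (left): blocked, stay at (x=0, y=2)
  > (right): (x=0, y=2) -> (x=1, y=2)
  > (right): (x=1, y=2) -> (x=2, y=2)
  < (left): (x=2, y=2) -> (x=1, y=2)
  > (right): (x=1, y=2) -> (x=2, y=2)
  < (left): (x=2, y=2) -> (x=1, y=2)
  v (down): blocked, stay at (x=1, y=2)
Final: (x=1, y=2)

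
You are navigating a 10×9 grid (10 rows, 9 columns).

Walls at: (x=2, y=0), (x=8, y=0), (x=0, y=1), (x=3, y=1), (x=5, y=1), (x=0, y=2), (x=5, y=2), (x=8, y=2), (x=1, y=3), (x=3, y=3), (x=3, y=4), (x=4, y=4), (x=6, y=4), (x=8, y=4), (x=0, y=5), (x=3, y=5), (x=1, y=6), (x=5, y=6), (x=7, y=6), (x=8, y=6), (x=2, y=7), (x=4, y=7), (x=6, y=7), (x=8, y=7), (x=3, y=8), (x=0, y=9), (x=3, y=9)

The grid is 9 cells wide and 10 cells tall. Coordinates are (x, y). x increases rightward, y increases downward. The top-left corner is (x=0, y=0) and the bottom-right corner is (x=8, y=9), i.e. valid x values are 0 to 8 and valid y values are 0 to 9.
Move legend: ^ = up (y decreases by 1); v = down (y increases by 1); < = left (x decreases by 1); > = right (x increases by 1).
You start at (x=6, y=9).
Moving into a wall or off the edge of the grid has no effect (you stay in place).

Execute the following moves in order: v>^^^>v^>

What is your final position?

Start: (x=6, y=9)
  v (down): blocked, stay at (x=6, y=9)
  > (right): (x=6, y=9) -> (x=7, y=9)
  ^ (up): (x=7, y=9) -> (x=7, y=8)
  ^ (up): (x=7, y=8) -> (x=7, y=7)
  ^ (up): blocked, stay at (x=7, y=7)
  > (right): blocked, stay at (x=7, y=7)
  v (down): (x=7, y=7) -> (x=7, y=8)
  ^ (up): (x=7, y=8) -> (x=7, y=7)
  > (right): blocked, stay at (x=7, y=7)
Final: (x=7, y=7)

Answer: Final position: (x=7, y=7)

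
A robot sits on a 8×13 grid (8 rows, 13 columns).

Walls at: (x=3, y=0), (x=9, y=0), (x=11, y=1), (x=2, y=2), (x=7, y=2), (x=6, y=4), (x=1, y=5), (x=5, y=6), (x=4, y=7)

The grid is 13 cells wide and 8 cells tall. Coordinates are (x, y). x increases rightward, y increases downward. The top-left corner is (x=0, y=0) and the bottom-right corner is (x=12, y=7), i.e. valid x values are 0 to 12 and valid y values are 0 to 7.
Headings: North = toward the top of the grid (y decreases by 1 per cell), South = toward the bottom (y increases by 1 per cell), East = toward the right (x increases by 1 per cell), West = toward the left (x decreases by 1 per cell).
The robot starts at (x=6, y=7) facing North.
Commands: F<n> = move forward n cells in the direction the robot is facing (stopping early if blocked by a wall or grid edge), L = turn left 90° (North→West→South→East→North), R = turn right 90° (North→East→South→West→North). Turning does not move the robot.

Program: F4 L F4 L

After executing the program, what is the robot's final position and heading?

Start: (x=6, y=7), facing North
  F4: move forward 2/4 (blocked), now at (x=6, y=5)
  L: turn left, now facing West
  F4: move forward 4, now at (x=2, y=5)
  L: turn left, now facing South
Final: (x=2, y=5), facing South

Answer: Final position: (x=2, y=5), facing South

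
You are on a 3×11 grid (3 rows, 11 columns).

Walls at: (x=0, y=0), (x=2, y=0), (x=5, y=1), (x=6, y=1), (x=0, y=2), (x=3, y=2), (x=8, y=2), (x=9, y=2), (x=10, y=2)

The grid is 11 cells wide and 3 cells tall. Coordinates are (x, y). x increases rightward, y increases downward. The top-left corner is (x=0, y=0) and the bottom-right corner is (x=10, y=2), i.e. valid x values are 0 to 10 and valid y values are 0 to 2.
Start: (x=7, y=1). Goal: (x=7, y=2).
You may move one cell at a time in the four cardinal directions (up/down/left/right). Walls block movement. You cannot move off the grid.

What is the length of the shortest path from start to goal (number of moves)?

Answer: Shortest path length: 1

Derivation:
BFS from (x=7, y=1) until reaching (x=7, y=2):
  Distance 0: (x=7, y=1)
  Distance 1: (x=7, y=0), (x=8, y=1), (x=7, y=2)  <- goal reached here
One shortest path (1 moves): (x=7, y=1) -> (x=7, y=2)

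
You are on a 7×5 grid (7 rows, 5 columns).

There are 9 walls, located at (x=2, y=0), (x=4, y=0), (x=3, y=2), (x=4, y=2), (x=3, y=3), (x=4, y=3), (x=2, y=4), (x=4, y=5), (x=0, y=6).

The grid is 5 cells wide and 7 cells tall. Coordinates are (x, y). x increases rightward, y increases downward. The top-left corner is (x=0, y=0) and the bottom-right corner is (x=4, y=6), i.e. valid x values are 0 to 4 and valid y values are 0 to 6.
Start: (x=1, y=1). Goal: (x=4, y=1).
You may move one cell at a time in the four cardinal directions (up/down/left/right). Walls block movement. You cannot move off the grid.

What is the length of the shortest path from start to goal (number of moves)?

Answer: Shortest path length: 3

Derivation:
BFS from (x=1, y=1) until reaching (x=4, y=1):
  Distance 0: (x=1, y=1)
  Distance 1: (x=1, y=0), (x=0, y=1), (x=2, y=1), (x=1, y=2)
  Distance 2: (x=0, y=0), (x=3, y=1), (x=0, y=2), (x=2, y=2), (x=1, y=3)
  Distance 3: (x=3, y=0), (x=4, y=1), (x=0, y=3), (x=2, y=3), (x=1, y=4)  <- goal reached here
One shortest path (3 moves): (x=1, y=1) -> (x=2, y=1) -> (x=3, y=1) -> (x=4, y=1)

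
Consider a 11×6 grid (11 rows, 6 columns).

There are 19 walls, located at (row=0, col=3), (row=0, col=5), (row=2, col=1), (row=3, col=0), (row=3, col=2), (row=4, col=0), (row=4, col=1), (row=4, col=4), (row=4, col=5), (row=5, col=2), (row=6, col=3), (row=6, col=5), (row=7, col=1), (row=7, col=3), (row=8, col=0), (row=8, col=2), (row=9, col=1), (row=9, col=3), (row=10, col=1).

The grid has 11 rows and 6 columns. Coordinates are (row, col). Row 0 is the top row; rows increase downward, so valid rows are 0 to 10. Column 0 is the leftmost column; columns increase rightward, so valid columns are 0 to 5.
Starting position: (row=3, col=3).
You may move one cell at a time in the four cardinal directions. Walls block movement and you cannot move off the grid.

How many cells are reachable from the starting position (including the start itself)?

BFS flood-fill from (row=3, col=3):
  Distance 0: (row=3, col=3)
  Distance 1: (row=2, col=3), (row=3, col=4), (row=4, col=3)
  Distance 2: (row=1, col=3), (row=2, col=2), (row=2, col=4), (row=3, col=5), (row=4, col=2), (row=5, col=3)
  Distance 3: (row=1, col=2), (row=1, col=4), (row=2, col=5), (row=5, col=4)
  Distance 4: (row=0, col=2), (row=0, col=4), (row=1, col=1), (row=1, col=5), (row=5, col=5), (row=6, col=4)
  Distance 5: (row=0, col=1), (row=1, col=0), (row=7, col=4)
  Distance 6: (row=0, col=0), (row=2, col=0), (row=7, col=5), (row=8, col=4)
  Distance 7: (row=8, col=3), (row=8, col=5), (row=9, col=4)
  Distance 8: (row=9, col=5), (row=10, col=4)
  Distance 9: (row=10, col=3), (row=10, col=5)
  Distance 10: (row=10, col=2)
  Distance 11: (row=9, col=2)
Total reachable: 36 (grid has 47 open cells total)

Answer: Reachable cells: 36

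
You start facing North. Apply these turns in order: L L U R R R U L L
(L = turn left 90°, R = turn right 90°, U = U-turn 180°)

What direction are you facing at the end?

Answer: Final heading: West

Derivation:
Start: North
  L (left (90° counter-clockwise)) -> West
  L (left (90° counter-clockwise)) -> South
  U (U-turn (180°)) -> North
  R (right (90° clockwise)) -> East
  R (right (90° clockwise)) -> South
  R (right (90° clockwise)) -> West
  U (U-turn (180°)) -> East
  L (left (90° counter-clockwise)) -> North
  L (left (90° counter-clockwise)) -> West
Final: West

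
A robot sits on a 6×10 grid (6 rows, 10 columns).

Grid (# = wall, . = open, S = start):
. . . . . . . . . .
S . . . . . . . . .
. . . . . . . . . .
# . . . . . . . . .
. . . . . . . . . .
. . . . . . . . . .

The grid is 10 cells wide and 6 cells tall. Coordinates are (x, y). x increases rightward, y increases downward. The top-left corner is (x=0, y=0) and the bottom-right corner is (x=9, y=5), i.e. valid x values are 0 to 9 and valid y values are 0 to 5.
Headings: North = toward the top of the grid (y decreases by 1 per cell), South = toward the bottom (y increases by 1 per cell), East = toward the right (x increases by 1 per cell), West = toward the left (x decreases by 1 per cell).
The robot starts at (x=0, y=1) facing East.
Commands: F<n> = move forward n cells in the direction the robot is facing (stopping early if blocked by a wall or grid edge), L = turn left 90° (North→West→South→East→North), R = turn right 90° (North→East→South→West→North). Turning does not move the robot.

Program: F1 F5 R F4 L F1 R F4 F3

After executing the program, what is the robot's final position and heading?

Start: (x=0, y=1), facing East
  F1: move forward 1, now at (x=1, y=1)
  F5: move forward 5, now at (x=6, y=1)
  R: turn right, now facing South
  F4: move forward 4, now at (x=6, y=5)
  L: turn left, now facing East
  F1: move forward 1, now at (x=7, y=5)
  R: turn right, now facing South
  F4: move forward 0/4 (blocked), now at (x=7, y=5)
  F3: move forward 0/3 (blocked), now at (x=7, y=5)
Final: (x=7, y=5), facing South

Answer: Final position: (x=7, y=5), facing South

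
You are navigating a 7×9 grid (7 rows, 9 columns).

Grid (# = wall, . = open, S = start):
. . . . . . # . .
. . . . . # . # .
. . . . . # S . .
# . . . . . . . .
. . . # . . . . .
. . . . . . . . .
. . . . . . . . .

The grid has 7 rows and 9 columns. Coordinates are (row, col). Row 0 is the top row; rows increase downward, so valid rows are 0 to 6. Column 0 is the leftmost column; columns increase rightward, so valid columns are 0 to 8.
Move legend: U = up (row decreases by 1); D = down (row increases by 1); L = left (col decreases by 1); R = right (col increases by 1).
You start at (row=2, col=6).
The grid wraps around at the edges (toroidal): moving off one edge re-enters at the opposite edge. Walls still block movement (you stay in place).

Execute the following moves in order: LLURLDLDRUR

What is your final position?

Answer: Final position: (row=2, col=8)

Derivation:
Start: (row=2, col=6)
  L (left): blocked, stay at (row=2, col=6)
  L (left): blocked, stay at (row=2, col=6)
  U (up): (row=2, col=6) -> (row=1, col=6)
  R (right): blocked, stay at (row=1, col=6)
  L (left): blocked, stay at (row=1, col=6)
  D (down): (row=1, col=6) -> (row=2, col=6)
  L (left): blocked, stay at (row=2, col=6)
  D (down): (row=2, col=6) -> (row=3, col=6)
  R (right): (row=3, col=6) -> (row=3, col=7)
  U (up): (row=3, col=7) -> (row=2, col=7)
  R (right): (row=2, col=7) -> (row=2, col=8)
Final: (row=2, col=8)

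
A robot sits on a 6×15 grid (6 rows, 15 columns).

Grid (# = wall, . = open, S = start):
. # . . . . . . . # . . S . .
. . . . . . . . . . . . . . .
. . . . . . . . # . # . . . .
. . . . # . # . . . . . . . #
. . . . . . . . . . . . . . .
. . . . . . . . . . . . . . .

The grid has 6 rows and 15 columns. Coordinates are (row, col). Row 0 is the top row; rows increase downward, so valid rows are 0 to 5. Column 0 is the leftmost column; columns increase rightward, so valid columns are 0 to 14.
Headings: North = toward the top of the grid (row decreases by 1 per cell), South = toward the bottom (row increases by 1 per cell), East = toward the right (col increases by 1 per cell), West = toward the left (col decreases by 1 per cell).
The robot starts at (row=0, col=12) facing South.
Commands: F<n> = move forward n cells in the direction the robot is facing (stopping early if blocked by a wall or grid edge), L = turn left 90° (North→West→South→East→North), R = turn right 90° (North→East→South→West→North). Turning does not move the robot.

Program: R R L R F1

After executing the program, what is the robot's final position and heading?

Start: (row=0, col=12), facing South
  R: turn right, now facing West
  R: turn right, now facing North
  L: turn left, now facing West
  R: turn right, now facing North
  F1: move forward 0/1 (blocked), now at (row=0, col=12)
Final: (row=0, col=12), facing North

Answer: Final position: (row=0, col=12), facing North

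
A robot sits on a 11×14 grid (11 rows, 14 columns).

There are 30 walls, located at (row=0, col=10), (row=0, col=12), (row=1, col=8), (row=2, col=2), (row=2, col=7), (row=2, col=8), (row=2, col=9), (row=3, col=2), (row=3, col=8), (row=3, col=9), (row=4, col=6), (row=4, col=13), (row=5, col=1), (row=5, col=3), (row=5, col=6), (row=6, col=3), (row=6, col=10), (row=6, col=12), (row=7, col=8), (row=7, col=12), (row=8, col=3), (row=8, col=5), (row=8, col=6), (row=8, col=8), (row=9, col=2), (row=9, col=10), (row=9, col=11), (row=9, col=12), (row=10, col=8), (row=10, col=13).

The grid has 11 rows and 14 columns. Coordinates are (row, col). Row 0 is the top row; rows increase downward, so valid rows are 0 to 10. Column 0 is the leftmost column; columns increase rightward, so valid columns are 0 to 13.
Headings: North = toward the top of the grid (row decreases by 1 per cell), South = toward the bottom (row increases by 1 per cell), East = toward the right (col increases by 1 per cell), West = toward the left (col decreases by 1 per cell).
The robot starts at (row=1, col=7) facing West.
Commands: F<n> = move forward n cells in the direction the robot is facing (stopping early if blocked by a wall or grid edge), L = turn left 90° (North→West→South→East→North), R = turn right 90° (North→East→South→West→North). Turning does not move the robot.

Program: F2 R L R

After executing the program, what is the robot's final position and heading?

Answer: Final position: (row=1, col=5), facing North

Derivation:
Start: (row=1, col=7), facing West
  F2: move forward 2, now at (row=1, col=5)
  R: turn right, now facing North
  L: turn left, now facing West
  R: turn right, now facing North
Final: (row=1, col=5), facing North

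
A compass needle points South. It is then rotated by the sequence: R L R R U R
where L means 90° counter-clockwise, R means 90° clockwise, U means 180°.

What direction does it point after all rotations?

Answer: Final heading: West

Derivation:
Start: South
  R (right (90° clockwise)) -> West
  L (left (90° counter-clockwise)) -> South
  R (right (90° clockwise)) -> West
  R (right (90° clockwise)) -> North
  U (U-turn (180°)) -> South
  R (right (90° clockwise)) -> West
Final: West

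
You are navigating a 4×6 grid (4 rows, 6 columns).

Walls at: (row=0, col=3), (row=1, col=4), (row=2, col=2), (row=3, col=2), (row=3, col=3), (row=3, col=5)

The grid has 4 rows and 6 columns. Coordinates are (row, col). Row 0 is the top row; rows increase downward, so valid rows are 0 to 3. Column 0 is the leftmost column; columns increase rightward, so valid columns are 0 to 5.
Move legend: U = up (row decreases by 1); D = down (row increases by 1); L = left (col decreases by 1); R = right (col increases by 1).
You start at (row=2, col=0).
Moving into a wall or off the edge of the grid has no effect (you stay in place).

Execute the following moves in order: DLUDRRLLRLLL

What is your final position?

Start: (row=2, col=0)
  D (down): (row=2, col=0) -> (row=3, col=0)
  L (left): blocked, stay at (row=3, col=0)
  U (up): (row=3, col=0) -> (row=2, col=0)
  D (down): (row=2, col=0) -> (row=3, col=0)
  R (right): (row=3, col=0) -> (row=3, col=1)
  R (right): blocked, stay at (row=3, col=1)
  L (left): (row=3, col=1) -> (row=3, col=0)
  L (left): blocked, stay at (row=3, col=0)
  R (right): (row=3, col=0) -> (row=3, col=1)
  L (left): (row=3, col=1) -> (row=3, col=0)
  L (left): blocked, stay at (row=3, col=0)
  L (left): blocked, stay at (row=3, col=0)
Final: (row=3, col=0)

Answer: Final position: (row=3, col=0)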